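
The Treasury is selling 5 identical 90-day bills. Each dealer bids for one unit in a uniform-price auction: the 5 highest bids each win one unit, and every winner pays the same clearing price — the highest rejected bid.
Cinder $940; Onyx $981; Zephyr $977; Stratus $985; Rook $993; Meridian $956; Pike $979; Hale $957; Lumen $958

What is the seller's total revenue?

Total revenue: $4,790

Sorting: 993 (Rook), 985 (Stratus), 981 (Onyx), 979 (Pike), 977 (Zephyr), 958 (Lumen), 957 (Hale), …
The 5 highest are Rook, Stratus, Onyx, Pike, Zephyr.
First losing bid is Lumen's $958, which sets the uniform price.
Total revenue = 5 × $958 = $4,790.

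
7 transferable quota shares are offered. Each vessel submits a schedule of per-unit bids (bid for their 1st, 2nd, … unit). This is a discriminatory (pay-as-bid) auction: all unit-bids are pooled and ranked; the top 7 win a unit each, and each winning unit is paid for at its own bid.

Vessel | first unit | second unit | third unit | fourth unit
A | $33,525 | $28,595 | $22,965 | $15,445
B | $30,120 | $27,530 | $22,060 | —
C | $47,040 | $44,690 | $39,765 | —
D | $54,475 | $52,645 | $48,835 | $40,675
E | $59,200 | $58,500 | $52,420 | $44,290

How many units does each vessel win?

C 1, D 3, E 3

Merging the schedules and taking the best 7: 59,200 (E-1), 58,500 (E-2), 54,475 (D-1), 52,645 (D-2), 52,420 (E-3), 48,835 (D-3), 47,040 (C-1)
Next rejected bid: $44,690 (not a price — pay-as-bid).
Allocation: C 1, D 3, E 3.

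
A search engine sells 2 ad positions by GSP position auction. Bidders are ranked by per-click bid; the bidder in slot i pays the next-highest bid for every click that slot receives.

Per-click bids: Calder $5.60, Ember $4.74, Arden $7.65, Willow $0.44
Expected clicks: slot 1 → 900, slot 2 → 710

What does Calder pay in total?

Calder pays $3365.40

Per-click bids in order: $7.65 (Arden) > $5.60 (Calder) > $4.74 (Ember) > …
Calder holds slot 2 → pays next bid $4.74 × 710 clicks = $3365.40.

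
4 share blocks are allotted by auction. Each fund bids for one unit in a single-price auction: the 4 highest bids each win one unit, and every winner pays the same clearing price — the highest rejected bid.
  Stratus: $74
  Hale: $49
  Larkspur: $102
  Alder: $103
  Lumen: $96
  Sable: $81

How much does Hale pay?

Hale pays $0

Sorting: 103 (Alder), 102 (Larkspur), 96 (Lumen), 81 (Sable), 74 (Stratus), 49 (Hale)
Top 4: Alder, Larkspur, Lumen, Sable.
Highest unsuccessful bid: $74 → clearing price.
Hale does not win → pays $0.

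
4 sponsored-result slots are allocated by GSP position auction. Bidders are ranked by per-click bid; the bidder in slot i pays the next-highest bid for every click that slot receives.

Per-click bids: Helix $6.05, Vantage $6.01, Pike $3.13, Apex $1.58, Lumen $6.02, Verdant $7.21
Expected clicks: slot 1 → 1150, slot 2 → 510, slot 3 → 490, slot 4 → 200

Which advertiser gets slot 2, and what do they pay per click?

Ranked by bid: $7.21 (Verdant) > $6.05 (Helix) > $6.02 (Lumen) > $6.01 (Vantage) > $3.13 (Pike) > …
Slot 2 goes to the second-ranked bidder, Helix, who pays the next bid down: $6.02/click.

Helix; $6.02 per click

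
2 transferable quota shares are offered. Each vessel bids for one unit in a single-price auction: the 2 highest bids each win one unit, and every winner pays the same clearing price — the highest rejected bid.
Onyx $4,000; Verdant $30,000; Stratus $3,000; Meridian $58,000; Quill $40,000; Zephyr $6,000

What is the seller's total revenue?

Total revenue: $60,000

Bids ranked high→low: 58,000 (Meridian), 40,000 (Quill), 30,000 (Verdant), 6,000 (Zephyr), …
Top 2: Meridian, Quill.
Clearing price = highest rejected bid = $30,000.
Total revenue = 2 × $30,000 = $60,000.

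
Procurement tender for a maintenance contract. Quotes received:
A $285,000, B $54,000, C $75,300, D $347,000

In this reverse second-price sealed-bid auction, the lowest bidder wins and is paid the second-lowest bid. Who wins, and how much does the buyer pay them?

B is paid $75,300

Bids in order: 54,000 (B) < 75,300 (C) < 285,000 (A) < 347,000 (D)
B is lowest; is paid the second-lowest bid, $75,300.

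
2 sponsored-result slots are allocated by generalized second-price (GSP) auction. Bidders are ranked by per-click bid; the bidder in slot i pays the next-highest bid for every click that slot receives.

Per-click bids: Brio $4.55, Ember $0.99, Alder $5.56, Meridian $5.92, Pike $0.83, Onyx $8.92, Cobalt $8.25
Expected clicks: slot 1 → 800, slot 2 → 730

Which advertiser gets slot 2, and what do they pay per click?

Ranked by bid: $8.92 (Onyx) > $8.25 (Cobalt) > $5.92 (Meridian) > …
Slot 2 goes to the second-ranked bidder, Cobalt, who pays the next bid down: $5.92/click.

Cobalt; $5.92 per click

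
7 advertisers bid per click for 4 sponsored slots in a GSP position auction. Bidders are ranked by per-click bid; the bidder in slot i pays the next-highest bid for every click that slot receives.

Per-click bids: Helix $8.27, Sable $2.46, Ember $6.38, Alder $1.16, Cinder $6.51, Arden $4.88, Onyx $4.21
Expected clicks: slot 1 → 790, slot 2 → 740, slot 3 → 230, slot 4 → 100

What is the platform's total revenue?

Total revenue: $11407.50

Sorting advertisers: $8.27 (Helix) > $6.51 (Cinder) > $6.38 (Ember) > $4.88 (Arden) > $4.21 (Onyx) > …
Slot 1: Helix pays $6.51 × 790 = $5142.90
Slot 2: Cinder pays $6.38 × 740 = $4721.20
Slot 3: Ember pays $4.88 × 230 = $1122.40
Slot 4: Arden pays $4.21 × 100 = $421.00
Total = $11407.50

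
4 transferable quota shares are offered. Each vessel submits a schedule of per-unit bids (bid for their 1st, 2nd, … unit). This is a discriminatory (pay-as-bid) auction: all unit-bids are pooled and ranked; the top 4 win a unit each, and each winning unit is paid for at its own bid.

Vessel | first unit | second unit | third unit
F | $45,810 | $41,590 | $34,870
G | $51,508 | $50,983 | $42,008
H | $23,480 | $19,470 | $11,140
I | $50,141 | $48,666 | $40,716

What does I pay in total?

Merging the schedules and taking the best 4: 51,508 (G-1), 50,983 (G-2), 50,141 (I-1), 48,666 (I-2)
Next rejected bid: $45,810 (not a price — pay-as-bid).
I's winning unit-bids: 50,141 + 48,666 = $98,807.

I pays $98,807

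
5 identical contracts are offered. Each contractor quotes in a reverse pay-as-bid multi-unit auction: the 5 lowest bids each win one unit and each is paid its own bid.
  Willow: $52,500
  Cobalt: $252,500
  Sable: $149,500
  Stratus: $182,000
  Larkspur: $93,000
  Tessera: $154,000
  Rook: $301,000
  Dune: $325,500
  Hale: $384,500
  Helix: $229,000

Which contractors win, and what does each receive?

Ordering the bids: 52,500 (Willow), 93,000 (Larkspur), 149,500 (Sable), 154,000 (Tessera), 182,000 (Stratus), 229,000 (Helix), 252,500 (Cobalt), …
The 5 lowest are Willow, Larkspur, Sable, Tessera, Stratus.
Each winner is paid its own bid: Willow $52,500, Larkspur $93,000, Sable $149,500, Tessera $154,000, Stratus $182,000.

Willow $52,500, Larkspur $93,000, Sable $149,500, Tessera $154,000, Stratus $182,000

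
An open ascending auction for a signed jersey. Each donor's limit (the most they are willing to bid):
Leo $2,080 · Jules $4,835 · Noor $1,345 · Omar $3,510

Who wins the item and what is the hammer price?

Jules wins at $3,510

Limits in order: 4,835 (Jules) > 3,510 (Omar) > 2,080 (Leo) > 1,345 (Noor)
Omar is the last rival to drop out, at $3,510; Jules remains and wins at that price.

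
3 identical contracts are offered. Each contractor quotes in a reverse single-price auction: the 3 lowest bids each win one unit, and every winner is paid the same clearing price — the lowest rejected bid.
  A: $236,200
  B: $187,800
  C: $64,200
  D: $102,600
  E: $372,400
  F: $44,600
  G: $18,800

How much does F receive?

Bids ranked low→high: 18,800 (G), 44,600 (F), 64,200 (C), 102,600 (D), 187,800 (B), …
Winners (3 units): G, F, C.
Lowest unsuccessful bid: $102,600 → clearing price.
F wins → is paid $102,600.

F is paid $102,600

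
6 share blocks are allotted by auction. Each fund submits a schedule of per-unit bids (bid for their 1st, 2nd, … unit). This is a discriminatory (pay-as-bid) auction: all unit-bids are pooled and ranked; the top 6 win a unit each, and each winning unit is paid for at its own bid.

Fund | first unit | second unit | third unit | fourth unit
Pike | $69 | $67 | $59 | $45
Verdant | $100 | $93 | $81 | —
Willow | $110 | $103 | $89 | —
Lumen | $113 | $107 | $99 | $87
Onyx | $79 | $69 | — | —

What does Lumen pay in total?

Lumen pays $319

All unit-bids, highest first — top 6: 113 (Lumen-1), 110 (Willow-1), 107 (Lumen-2), 103 (Willow-2), 100 (Verdant-1), 99 (Lumen-3)
Next rejected bid: $93 (not a price — pay-as-bid).
Lumen's winning unit-bids: 113 + 107 + 99 = $319.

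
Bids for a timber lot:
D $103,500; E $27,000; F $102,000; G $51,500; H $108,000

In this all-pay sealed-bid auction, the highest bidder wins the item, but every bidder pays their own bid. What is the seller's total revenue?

Rule: the highest bidder wins the item, but every bidder pays their own bid.
Sorting bids: 108,000 (H) > 103,500 (D) > 102,000 (F) > 51,500 (G) > 27,000 (E)
H wins with the top bid; all bids are sunk regardless.
Every bidder forfeits their bid regardless of winning.
Revenue = 103,500 + 27,000 + 102,000 + 51,500 + 108,000 = $392,000.

Total revenue: $392,000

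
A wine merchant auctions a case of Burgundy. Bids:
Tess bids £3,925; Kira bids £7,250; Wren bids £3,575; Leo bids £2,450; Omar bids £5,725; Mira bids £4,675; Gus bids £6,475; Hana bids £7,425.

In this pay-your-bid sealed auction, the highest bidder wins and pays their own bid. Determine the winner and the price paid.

Sorting bids: 7,425 (Hana) > 7,250 (Kira) > 6,475 (Gus) > 5,725 (Omar) > 4,675 (Mira) > 3,925 (Tess) > …
Hana is highest → pays own bid, £7,425.

Hana pays £7,425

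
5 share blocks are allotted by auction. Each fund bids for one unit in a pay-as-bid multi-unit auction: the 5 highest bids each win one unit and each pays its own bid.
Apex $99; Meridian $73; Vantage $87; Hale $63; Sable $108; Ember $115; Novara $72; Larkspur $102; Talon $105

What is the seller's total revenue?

Total revenue: $529

Sorting: 115 (Ember), 108 (Sable), 105 (Talon), 102 (Larkspur), 99 (Apex), 87 (Vantage), 73 (Meridian), …
Winners (5 units): Ember, Sable, Talon, Larkspur, Apex.
Total revenue = 115 + 108 + 105 + 102 + 99 = $529.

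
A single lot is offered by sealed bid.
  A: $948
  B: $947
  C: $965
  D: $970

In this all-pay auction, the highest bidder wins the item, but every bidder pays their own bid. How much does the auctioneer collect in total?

Bids in order: 970 (D) > 965 (C) > 948 (A) > 947 (B)
Every bidder forfeits their bid regardless of winning.
Revenue = 948 + 947 + 965 + 970 = $3,830.

Total revenue: $3,830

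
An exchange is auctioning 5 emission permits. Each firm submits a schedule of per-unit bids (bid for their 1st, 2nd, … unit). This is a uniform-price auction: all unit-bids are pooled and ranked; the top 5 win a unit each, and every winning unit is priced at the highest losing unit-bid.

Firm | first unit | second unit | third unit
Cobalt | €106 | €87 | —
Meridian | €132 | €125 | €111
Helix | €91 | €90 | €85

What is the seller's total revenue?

Total revenue: €450

Pooled unit-bids ranked (top 5): 132 (Meridian-1), 125 (Meridian-2), 111 (Meridian-3), 106 (Cobalt-1), 91 (Helix-1)
The (k+1)-th unit-bid is €90.
Allocation: Cobalt 1, Helix 1, Meridian 3. Every unit priced at €90.
Revenue = 5 × 90 = €450.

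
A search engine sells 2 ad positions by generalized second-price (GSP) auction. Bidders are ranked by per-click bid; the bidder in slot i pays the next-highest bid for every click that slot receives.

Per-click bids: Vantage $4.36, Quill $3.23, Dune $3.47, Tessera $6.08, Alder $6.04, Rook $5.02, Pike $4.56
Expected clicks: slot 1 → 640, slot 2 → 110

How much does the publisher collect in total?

Sorting advertisers: $6.08 (Tessera) > $6.04 (Alder) > $5.02 (Rook) > …
Slot 1: Tessera pays $6.04 × 640 = $3865.60
Slot 2: Alder pays $5.02 × 110 = $552.20
Total = $4417.80

Total revenue: $4417.80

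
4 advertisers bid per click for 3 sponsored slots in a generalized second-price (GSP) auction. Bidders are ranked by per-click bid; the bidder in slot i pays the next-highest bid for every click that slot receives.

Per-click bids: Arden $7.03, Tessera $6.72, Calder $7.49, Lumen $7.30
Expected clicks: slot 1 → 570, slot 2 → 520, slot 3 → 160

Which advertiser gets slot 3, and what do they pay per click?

Arden; $6.72 per click

Per-click bids in order: $7.49 (Calder) > $7.30 (Lumen) > $7.03 (Arden) > $6.72 (Tessera)
Slot 3 goes to the third-ranked bidder, Arden, who pays the next bid down: $6.72/click.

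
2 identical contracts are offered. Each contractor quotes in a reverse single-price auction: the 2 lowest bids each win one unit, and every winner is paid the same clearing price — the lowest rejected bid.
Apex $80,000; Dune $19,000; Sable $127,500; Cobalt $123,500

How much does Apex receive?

Sorting: 19,000 (Dune), 80,000 (Apex), 123,500 (Cobalt), 127,500 (Sable)
Winners (2 units): Dune, Apex.
First losing bid is Cobalt's $123,500, which sets the uniform price.
Apex wins → is paid $123,500.

Apex is paid $123,500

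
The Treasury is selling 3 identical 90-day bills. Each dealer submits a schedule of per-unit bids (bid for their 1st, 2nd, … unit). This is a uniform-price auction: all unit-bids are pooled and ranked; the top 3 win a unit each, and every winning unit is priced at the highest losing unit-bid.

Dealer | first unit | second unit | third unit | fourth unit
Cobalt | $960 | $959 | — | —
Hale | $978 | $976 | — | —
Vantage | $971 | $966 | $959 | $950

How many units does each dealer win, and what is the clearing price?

All unit-bids, highest first — top 3: 978 (Hale-1), 976 (Hale-2), 971 (Vantage-1)
The (k+1)-th unit-bid is $966.
Allocation: Hale 2, Vantage 1.

Hale 2, Vantage 1; clearing price $966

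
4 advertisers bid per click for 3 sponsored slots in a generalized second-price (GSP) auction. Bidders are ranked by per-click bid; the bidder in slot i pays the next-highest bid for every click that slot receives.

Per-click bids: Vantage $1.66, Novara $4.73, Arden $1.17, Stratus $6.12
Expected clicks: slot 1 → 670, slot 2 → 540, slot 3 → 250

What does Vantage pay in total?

Sorting advertisers: $6.12 (Stratus) > $4.73 (Novara) > $1.66 (Vantage) > $1.17 (Arden)
Vantage holds slot 3 → pays next bid $1.17 × 250 clicks = $292.50.

Vantage pays $292.50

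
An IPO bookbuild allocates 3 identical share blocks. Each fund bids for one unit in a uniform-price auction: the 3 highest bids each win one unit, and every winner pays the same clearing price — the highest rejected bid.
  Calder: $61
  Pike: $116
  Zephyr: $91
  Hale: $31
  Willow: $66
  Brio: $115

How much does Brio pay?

Bids ranked high→low: 116 (Pike), 115 (Brio), 91 (Zephyr), 66 (Willow), 61 (Calder), …
Winners (3 units): Pike, Brio, Zephyr.
Highest unsuccessful bid: $66 → clearing price.
Brio wins → pays $66.

Brio pays $66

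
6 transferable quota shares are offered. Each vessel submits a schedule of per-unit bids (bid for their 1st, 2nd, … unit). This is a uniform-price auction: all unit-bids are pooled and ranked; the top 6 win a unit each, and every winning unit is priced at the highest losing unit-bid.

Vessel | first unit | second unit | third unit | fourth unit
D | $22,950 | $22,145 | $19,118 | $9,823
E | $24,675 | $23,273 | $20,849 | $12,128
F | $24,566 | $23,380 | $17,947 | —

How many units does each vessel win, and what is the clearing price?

Pooled unit-bids ranked (top 6): 24,675 (E-1), 24,566 (F-1), 23,380 (F-2), 23,273 (E-2), 22,950 (D-1), 22,145 (D-2)
The (k+1)-th unit-bid is $20,849.
Allocation: D 2, E 2, F 2.

D 2, E 2, F 2; clearing price $20,849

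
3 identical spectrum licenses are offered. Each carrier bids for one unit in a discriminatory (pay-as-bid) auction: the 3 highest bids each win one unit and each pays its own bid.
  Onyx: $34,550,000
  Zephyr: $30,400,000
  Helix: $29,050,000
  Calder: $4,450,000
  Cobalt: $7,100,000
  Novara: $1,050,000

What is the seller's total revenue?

Total revenue: $94,000,000

Bids ranked high→low: 34,550,000 (Onyx), 30,400,000 (Zephyr), 29,050,000 (Helix), 7,100,000 (Cobalt), 4,450,000 (Calder), …
Winners (3 units): Onyx, Zephyr, Helix.
Total revenue = 34,550,000 + 30,400,000 + 29,050,000 = $94,000,000.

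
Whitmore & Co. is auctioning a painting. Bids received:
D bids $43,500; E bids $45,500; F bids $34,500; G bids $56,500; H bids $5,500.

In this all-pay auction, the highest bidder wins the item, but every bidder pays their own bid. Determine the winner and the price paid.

Bids ranked: 56,500 (G) > 45,500 (E) > 43,500 (D) > 34,500 (F) > 5,500 (H)
G wins with the top bid; all bids are sunk regardless.

G pays $56,500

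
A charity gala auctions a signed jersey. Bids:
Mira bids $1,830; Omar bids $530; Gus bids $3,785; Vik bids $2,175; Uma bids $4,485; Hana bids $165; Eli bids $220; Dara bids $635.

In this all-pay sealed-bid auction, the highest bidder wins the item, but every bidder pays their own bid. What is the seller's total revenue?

Total revenue: $13,825

Rule: the highest bidder wins the item, but every bidder pays their own bid.
Bids ranked: 4,485 (Uma) > 3,785 (Gus) > 2,175 (Vik) > 1,830 (Mira) > 635 (Dara) > 530 (Omar) > …
Every bidder forfeits their bid regardless of winning.
Revenue = 1,830 + 530 + 3,785 + 2,175 + 4,485 + 165 + 220 + 635 = $13,825.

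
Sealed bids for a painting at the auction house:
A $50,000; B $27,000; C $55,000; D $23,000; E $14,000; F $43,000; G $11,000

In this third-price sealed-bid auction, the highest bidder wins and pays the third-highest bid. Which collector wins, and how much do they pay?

C pays $43,000

Bids in order: 55,000 (C) > 50,000 (A) > 43,000 (F) > 27,000 (B) > 23,000 (D) > 14,000 (E) > …
C is highest; pays the third-highest bid, $43,000.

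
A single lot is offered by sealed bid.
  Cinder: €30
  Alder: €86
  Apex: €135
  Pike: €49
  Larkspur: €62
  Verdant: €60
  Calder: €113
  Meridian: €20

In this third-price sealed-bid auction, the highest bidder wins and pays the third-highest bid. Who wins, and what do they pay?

Apex pays €86

Sorting bids: 135 (Apex) > 113 (Calder) > 86 (Alder) > 62 (Larkspur) > 60 (Verdant) > 49 (Pike) > …
Apex wins; payment is bid #3 in the ranking = €86.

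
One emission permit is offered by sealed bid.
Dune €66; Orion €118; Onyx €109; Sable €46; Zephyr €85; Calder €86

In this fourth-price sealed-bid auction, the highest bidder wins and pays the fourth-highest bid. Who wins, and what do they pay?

Orion pays €85

Rule: the highest bidder wins and pays the fourth-highest bid.
Sorting bids: 118 (Orion) > 109 (Onyx) > 86 (Calder) > 85 (Zephyr) > 66 (Dune) > 46 (Sable)
Orion wins; payment is bid #4 in the ranking = €85.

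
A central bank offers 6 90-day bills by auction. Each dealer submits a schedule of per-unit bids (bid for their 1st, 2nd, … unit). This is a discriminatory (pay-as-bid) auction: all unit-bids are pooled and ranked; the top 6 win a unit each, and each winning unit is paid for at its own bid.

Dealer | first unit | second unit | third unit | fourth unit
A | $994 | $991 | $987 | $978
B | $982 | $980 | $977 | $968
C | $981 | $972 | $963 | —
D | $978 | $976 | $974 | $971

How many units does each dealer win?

All unit-bids, highest first — top 6: 994 (A-1), 991 (A-2), 987 (A-3), 982 (B-1), 981 (C-1), 980 (B-2)
Next rejected bid: $978 (not a price — pay-as-bid).
Allocation: A 3, B 2, C 1.

A 3, B 2, C 1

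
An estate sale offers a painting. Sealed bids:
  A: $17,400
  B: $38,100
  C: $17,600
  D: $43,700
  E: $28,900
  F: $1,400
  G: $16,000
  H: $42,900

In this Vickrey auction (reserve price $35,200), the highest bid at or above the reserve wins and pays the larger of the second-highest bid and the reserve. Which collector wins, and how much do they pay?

D pays $42,900

Vickrey auction (reserve price $35,200): the highest bid at or above the reserve wins and pays the larger of the second-highest bid and the reserve.
Bids in order: 43,700 (D) > 42,900 (H) > 38,100 (B) > 28,900 (E) > 17,600 (C) > 17,400 (A) > …
Highest eligible bid: D at $43,700.
Second-highest bid $42,900 exceeds the reserve $35,200 → payment $42,900.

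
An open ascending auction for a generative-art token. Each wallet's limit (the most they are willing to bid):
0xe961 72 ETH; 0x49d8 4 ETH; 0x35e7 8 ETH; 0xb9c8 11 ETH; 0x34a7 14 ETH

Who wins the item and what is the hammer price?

Rule: the price rises until one bidder remains; the winner pays the price at which the last rival dropped out.
Limits ranked: 72 (0xe961) > 14 (0x34a7) > 11 (0xb9c8) > 8 (0x35e7) > 4 (0x49d8)
0x34a7 is the last rival to drop out, at 14 ETH; 0xe961 remains and wins at that price.

0xe961 wins at 14 ETH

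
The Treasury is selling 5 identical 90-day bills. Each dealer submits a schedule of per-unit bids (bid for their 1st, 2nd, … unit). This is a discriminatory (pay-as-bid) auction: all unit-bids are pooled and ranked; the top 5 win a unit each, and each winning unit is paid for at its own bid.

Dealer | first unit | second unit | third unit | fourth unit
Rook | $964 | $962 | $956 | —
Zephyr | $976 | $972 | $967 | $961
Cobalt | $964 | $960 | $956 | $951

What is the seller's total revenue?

Total revenue: $4,843

All unit-bids, highest first — top 5: 976 (Zephyr-1), 972 (Zephyr-2), 967 (Zephyr-3), 964 (Rook-1), 964 (Cobalt-1)
Next rejected bid: $962 (not a price — pay-as-bid).
Each winning unit pays its own bid.
Revenue = 976 + 972 + 967 + 964 + 964 = $4,843.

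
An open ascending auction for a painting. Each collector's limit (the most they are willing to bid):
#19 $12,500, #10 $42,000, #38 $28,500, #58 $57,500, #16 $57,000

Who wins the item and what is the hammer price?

Limits ranked: 57,500 (#58) > 57,000 (#16) > 42,000 (#10) > 28,500 (#38) > 12,500 (#19)
#16 is the last rival to drop out, at $57,000; #58 remains and wins at that price.

#58 wins at $57,000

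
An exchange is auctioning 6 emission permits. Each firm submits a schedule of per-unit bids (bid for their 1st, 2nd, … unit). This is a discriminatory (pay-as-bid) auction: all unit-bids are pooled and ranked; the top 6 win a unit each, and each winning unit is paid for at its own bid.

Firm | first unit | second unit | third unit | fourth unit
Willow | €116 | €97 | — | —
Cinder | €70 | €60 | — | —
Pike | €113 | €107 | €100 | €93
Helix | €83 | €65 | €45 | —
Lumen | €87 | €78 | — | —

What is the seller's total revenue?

All unit-bids, highest first — top 6: 116 (Willow-1), 113 (Pike-1), 107 (Pike-2), 100 (Pike-3), 97 (Willow-2), 93 (Pike-4)
Next rejected bid: €87 (not a price — pay-as-bid).
Each winning unit pays its own bid.
Revenue = 116 + 113 + 107 + 100 + 97 + 93 = €626.

Total revenue: €626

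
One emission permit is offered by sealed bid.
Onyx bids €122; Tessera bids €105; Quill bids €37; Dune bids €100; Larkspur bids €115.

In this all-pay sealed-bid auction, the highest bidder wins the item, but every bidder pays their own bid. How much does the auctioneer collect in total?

Rule: the highest bidder wins the item, but every bidder pays their own bid.
Sorting bids: 122 (Onyx) > 115 (Larkspur) > 105 (Tessera) > 100 (Dune) > 37 (Quill)
Every bidder forfeits their bid regardless of winning.
Revenue = 122 + 105 + 37 + 100 + 115 = €479.

Total revenue: €479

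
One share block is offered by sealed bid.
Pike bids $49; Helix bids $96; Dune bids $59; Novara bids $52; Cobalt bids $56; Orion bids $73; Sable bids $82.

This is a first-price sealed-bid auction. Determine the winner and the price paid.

Helix pays $96

Sorting bids: 96 (Helix) > 82 (Sable) > 73 (Orion) > 59 (Dune) > 56 (Cobalt) > 52 (Novara) > …
First-price: Helix pays what they bid, $96.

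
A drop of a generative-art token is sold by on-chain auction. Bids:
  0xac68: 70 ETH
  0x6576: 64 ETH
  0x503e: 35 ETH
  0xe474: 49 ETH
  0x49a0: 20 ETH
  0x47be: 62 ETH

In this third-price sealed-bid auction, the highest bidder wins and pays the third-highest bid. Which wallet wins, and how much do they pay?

0xac68 pays 62 ETH

Sorting bids: 70 (0xac68) > 64 (0x6576) > 62 (0x47be) > 49 (0xe474) > 35 (0x503e) > 20 (0x49a0)
0xac68 wins; payment is bid #3 in the ranking = 62 ETH.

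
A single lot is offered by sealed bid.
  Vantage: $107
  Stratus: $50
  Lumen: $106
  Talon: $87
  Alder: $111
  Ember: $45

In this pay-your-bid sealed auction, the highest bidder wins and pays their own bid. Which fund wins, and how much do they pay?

Bids ranked: 111 (Alder) > 107 (Vantage) > 106 (Lumen) > 87 (Talon) > 50 (Stratus) > 45 (Ember)
Alder is highest → pays own bid, $111.

Alder pays $111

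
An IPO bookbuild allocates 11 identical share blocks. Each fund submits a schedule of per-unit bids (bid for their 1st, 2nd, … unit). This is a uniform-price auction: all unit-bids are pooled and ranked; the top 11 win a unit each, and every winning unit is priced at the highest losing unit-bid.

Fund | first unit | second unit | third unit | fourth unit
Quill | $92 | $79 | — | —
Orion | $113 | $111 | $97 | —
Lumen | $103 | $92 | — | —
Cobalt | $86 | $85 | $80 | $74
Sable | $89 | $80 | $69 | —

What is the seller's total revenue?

Pooled unit-bids ranked (top 11): 113 (Orion-1), 111 (Orion-2), 103 (Lumen-1), 97 (Orion-3), 92 (Quill-1), 92 (Lumen-2), 89 (Sable-1), 86 (Cobalt-1), 85 (Cobalt-2), 80 (Cobalt-3), 80 (Sable-2)
The (k+1)-th unit-bid is $79.
Allocation: Cobalt 3, Lumen 2, Orion 3, Quill 1, Sable 2. Every unit priced at $79.
Revenue = 11 × 79 = $869.

Total revenue: $869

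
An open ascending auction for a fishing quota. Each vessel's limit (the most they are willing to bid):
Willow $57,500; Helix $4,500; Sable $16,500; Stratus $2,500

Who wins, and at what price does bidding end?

Rule: the price rises until one bidder remains; the winner pays the price at which the last rival dropped out.
Limits in order: 57,500 (Willow) > 16,500 (Sable) > 4,500 (Helix) > 2,500 (Stratus)
Sable is the last rival to drop out, at $16,500; Willow remains and wins at that price.

Willow wins at $16,500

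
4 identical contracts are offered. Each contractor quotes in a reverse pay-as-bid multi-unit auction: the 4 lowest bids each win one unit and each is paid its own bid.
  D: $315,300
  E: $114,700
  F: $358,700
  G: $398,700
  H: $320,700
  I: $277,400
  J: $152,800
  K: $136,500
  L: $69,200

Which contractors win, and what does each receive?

Sorting: 69,200 (L), 114,700 (E), 136,500 (K), 152,800 (J), 277,400 (I), 315,300 (D), …
Lowest 4: L, E, K, J.
Each winner is paid its own bid: L $69,200, E $114,700, K $136,500, J $152,800.

L $69,200, E $114,700, K $136,500, J $152,800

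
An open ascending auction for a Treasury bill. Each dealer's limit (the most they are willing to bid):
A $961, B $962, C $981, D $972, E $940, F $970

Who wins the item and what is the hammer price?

C wins at $972

Limits in order: 981 (C) > 972 (D) > 970 (F) > 962 (B) > 961 (A) > 940 (E)
Bidding ends when D exits at $972; C takes it.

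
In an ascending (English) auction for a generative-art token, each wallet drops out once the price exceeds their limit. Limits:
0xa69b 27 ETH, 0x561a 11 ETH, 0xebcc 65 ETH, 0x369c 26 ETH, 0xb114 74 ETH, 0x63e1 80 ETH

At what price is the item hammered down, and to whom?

0x63e1 wins at 74 ETH

Rule: the price rises until one bidder remains; the winner pays the price at which the last rival dropped out.
Limits in order: 80 (0x63e1) > 74 (0xb114) > 65 (0xebcc) > 27 (0xa69b) > 26 (0x369c) > 11 (0x561a)
Bidding ends when 0xb114 exits at 74 ETH; 0x63e1 takes it.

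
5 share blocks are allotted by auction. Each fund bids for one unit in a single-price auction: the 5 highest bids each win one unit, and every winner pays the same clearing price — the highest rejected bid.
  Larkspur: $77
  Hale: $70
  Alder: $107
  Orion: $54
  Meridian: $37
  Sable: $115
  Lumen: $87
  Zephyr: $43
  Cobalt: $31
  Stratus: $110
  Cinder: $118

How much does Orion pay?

Ordering the bids: 118 (Cinder), 115 (Sable), 110 (Stratus), 107 (Alder), 87 (Lumen), 77 (Larkspur), 70 (Hale), …
Winners (5 units): Cinder, Sable, Stratus, Alder, Lumen.
First losing bid is Larkspur's $77, which sets the uniform price.
Orion does not win → pays $0.

Orion pays $0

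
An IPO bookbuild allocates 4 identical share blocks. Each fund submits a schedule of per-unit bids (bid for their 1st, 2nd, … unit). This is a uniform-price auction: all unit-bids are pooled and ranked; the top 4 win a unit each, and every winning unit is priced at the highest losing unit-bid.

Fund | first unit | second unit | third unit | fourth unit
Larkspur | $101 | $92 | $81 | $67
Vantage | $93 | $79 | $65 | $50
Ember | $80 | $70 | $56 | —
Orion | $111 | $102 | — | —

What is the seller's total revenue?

Total revenue: $368

All unit-bids, highest first — top 4: 111 (Orion-1), 102 (Orion-2), 101 (Larkspur-1), 93 (Vantage-1)
First bid not allocated: $92.
Allocation: Larkspur 1, Orion 2, Vantage 1. Every unit priced at $92.
Revenue = 4 × 92 = $368.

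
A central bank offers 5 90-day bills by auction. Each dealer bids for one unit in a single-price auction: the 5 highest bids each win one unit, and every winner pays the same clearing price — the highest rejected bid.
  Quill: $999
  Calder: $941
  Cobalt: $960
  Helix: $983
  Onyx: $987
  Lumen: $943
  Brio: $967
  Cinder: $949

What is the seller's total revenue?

Total revenue: $4,745

Ordering the bids: 999 (Quill), 987 (Onyx), 983 (Helix), 967 (Brio), 960 (Cobalt), 949 (Cinder), 943 (Lumen), …
Winners (5 units): Quill, Onyx, Helix, Brio, Cobalt.
Highest unsuccessful bid: $949 → clearing price.
Total revenue = 5 × $949 = $4,745.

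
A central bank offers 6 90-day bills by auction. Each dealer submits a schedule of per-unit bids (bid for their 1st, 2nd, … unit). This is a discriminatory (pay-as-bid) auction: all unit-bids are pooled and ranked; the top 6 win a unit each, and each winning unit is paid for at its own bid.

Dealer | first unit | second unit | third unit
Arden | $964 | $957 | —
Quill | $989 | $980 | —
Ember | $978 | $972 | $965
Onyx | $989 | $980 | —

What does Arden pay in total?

Merging the schedules and taking the best 6: 989 (Quill-1), 989 (Onyx-1), 980 (Quill-2), 980 (Onyx-2), 978 (Ember-1), 972 (Ember-2)
Next rejected bid: $965 (not a price — pay-as-bid).
Arden wins no units.

Arden pays $0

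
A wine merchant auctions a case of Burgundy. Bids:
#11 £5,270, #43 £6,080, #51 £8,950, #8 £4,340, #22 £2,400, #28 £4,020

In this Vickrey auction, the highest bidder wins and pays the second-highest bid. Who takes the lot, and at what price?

#51 pays £6,080

Sorting bids: 8,950 (#51) > 6,080 (#43) > 5,270 (#11) > 4,340 (#8) > 4,020 (#28) > 2,400 (#22)
#51 wins with the highest bid; price is set by the runner-up at £6,080.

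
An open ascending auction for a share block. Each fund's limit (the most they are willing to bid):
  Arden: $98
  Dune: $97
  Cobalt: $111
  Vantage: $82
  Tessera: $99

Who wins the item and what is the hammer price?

Cobalt wins at $99

Sorting limits: 111 (Cobalt) > 99 (Tessera) > 98 (Arden) > 97 (Dune) > 82 (Vantage)
Tessera is the last rival to drop out, at $99; Cobalt remains and wins at that price.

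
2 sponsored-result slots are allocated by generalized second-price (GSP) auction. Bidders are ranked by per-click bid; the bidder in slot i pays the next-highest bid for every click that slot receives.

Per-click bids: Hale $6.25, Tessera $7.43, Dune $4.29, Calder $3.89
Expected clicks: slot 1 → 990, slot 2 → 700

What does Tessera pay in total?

Ranked by bid: $7.43 (Tessera) > $6.25 (Hale) > $4.29 (Dune) > …
Tessera holds slot 1 → pays next bid $6.25 × 990 clicks = $6187.50.

Tessera pays $6187.50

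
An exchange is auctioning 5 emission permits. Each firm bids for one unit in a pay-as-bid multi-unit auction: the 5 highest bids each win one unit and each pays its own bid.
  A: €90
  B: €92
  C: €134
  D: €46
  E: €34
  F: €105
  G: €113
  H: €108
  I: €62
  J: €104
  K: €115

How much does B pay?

Bids ranked high→low: 134 (C), 115 (K), 113 (G), 108 (H), 105 (F), 104 (J), 92 (B), …
Top 5: C, K, G, H, F.
B does not win → €0.

B pays €0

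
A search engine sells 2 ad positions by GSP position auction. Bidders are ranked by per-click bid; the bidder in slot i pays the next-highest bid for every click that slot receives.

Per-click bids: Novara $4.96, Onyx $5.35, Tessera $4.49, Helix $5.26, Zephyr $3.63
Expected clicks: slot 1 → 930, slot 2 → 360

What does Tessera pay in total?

Sorting advertisers: $5.35 (Onyx) > $5.26 (Helix) > $4.96 (Novara) > …
Tessera ranks below slot 2 → no slot, pays nothing.

Tessera pays $0.00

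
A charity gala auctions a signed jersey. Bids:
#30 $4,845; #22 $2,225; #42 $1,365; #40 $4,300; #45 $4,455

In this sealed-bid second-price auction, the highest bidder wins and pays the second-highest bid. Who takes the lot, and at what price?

Rule: the highest bidder wins and pays the second-highest bid.
Bids ranked: 4,845 (#30) > 4,455 (#45) > 4,300 (#40) > 2,225 (#22) > 1,365 (#42)
#30 is highest; pays the second-highest bid, $4,455.

#30 pays $4,455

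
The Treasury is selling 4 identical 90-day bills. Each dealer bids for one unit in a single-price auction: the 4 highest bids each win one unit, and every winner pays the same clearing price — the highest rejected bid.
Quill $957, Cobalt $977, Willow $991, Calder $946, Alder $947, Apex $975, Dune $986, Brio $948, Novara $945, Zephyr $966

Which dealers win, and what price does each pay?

Bids ranked high→low: 991 (Willow), 986 (Dune), 977 (Cobalt), 975 (Apex), 966 (Zephyr), 957 (Quill), …
Top 4: Willow, Dune, Cobalt, Apex.
Highest unsuccessful bid: $966 → clearing price.

Willow, Dune, Cobalt, Apex; each pays $966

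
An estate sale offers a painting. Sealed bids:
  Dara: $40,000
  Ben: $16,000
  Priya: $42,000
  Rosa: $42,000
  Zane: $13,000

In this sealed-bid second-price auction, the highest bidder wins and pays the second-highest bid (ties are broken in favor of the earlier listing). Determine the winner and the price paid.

Priya pays $42,000

Sealed-bid second-price auction: the highest bidder wins and pays the second-highest bid.
Sorting bids: 42,000 (Priya) > 42,000 (Rosa) > 40,000 (Dara) > 16,000 (Ben) > 13,000 (Zane)
Tie at $42,000 → Priya wins by tie-break.
Priya wins with the highest bid; price is set by the runner-up at $42,000.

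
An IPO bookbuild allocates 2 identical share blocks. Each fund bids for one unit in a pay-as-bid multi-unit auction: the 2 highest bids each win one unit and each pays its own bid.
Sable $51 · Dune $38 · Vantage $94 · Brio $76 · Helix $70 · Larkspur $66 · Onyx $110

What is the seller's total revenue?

Total revenue: $204

Sorting: 110 (Onyx), 94 (Vantage), 76 (Brio), 70 (Helix), …
The 2 highest are Onyx, Vantage.
Total revenue = 110 + 94 = $204.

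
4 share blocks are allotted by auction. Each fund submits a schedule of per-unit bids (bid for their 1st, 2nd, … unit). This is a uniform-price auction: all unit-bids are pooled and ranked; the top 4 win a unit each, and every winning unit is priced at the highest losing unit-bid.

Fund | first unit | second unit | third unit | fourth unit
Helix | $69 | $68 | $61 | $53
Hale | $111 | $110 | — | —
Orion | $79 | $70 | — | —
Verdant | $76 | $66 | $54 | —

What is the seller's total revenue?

Merging the schedules and taking the best 4: 111 (Hale-1), 110 (Hale-2), 79 (Orion-1), 76 (Verdant-1)
The (k+1)-th unit-bid is $70.
Allocation: Hale 2, Orion 1, Verdant 1. Every unit priced at $70.
Revenue = 4 × 70 = $280.

Total revenue: $280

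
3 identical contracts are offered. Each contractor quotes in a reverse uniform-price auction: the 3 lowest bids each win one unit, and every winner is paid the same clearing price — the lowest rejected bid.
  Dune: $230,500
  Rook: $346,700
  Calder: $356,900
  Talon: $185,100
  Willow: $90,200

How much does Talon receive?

Ordering the bids: 90,200 (Willow), 185,100 (Talon), 230,500 (Dune), 346,700 (Rook), 356,900 (Calder)
The 3 lowest are Willow, Talon, Dune.
First losing bid is Rook's $346,700, which sets the uniform price.
Talon wins → is paid $346,700.

Talon is paid $346,700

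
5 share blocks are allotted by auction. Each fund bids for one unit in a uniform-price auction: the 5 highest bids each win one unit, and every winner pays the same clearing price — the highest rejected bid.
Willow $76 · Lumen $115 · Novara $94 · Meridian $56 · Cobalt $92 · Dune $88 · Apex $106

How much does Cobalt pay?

Sorting: 115 (Lumen), 106 (Apex), 94 (Novara), 92 (Cobalt), 88 (Dune), 76 (Willow), 56 (Meridian)
Top 5: Lumen, Apex, Novara, Cobalt, Dune.
Highest unsuccessful bid: $76 → clearing price.
Cobalt wins → pays $76.

Cobalt pays $76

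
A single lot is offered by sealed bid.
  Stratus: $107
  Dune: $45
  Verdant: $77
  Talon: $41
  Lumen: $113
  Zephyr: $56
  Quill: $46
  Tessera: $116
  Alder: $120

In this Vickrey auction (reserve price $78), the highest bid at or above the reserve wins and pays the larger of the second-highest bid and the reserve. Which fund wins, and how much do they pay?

Alder pays $116

Vickrey auction (reserve price $78): the highest bid at or above the reserve wins and pays the larger of the second-highest bid and the reserve.
Bids ranked: 120 (Alder) > 116 (Tessera) > 113 (Lumen) > 107 (Stratus) > 77 (Verdant) > 56 (Zephyr) > …
Highest eligible bid: Alder at $120.
max(second-highest $116, reserve $78) = $116; the reserve does not bind.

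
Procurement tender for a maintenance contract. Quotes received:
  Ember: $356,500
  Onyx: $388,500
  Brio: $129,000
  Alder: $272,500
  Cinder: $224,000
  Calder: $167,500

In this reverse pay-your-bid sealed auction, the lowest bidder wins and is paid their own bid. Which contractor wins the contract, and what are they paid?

Bids ranked: 129,000 (Brio) < 167,500 (Calder) < 224,000 (Cinder) < 272,500 (Alder) < 356,500 (Ember) < 388,500 (Onyx)
Brio has the lowest bid and is paid exactly that: $129,000.

Brio is paid $129,000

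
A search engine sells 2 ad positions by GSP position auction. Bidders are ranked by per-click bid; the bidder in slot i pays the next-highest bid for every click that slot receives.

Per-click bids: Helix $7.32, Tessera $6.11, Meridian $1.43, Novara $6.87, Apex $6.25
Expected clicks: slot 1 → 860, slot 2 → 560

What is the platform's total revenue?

Sorting advertisers: $7.32 (Helix) > $6.87 (Novara) > $6.25 (Apex) > …
Slot 1: Helix pays $6.87 × 860 = $5908.20
Slot 2: Novara pays $6.25 × 560 = $3500.00
Total = $9408.20

Total revenue: $9408.20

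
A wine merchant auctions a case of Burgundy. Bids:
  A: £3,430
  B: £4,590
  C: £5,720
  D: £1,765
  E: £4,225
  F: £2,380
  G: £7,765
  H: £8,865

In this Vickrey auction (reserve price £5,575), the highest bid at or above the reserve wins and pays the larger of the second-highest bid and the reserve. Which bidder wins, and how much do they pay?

Vickrey auction (reserve price £5,575): the highest bid at or above the reserve wins and pays the larger of the second-highest bid and the reserve.
Sorting bids: 8,865 (H) > 7,765 (G) > 5,720 (C) > 4,590 (B) > 4,225 (E) > 3,430 (A) > …
Highest eligible bid: H at £8,865.
Second-highest bid £7,765 exceeds the reserve £5,575 → payment £7,765.

H pays £7,765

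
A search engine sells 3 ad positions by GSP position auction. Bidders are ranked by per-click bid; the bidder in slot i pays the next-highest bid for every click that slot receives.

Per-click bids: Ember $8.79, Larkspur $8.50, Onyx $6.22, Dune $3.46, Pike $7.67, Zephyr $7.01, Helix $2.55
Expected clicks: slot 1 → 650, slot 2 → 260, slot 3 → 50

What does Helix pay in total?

Helix pays $0.00

Ranked by bid: $8.79 (Ember) > $8.50 (Larkspur) > $7.67 (Pike) > $7.01 (Zephyr) > …
Helix ranks below slot 3 → no slot, pays nothing.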